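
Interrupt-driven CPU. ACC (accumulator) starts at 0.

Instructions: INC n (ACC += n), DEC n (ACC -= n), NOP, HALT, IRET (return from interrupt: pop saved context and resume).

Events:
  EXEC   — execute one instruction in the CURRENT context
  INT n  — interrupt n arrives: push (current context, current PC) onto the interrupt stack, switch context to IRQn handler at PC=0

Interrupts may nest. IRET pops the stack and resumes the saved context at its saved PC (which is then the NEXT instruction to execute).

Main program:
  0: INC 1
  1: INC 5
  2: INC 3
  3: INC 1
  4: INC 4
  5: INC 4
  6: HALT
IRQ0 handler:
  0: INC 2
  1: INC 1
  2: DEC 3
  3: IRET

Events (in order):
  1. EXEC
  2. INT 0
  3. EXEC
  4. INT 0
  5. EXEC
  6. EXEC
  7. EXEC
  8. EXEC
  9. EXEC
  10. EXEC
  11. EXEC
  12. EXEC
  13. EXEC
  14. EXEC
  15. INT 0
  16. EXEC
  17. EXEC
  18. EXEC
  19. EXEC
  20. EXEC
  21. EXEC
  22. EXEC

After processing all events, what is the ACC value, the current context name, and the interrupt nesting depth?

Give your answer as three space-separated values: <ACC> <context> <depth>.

Answer: 18 MAIN 0

Derivation:
Event 1 (EXEC): [MAIN] PC=0: INC 1 -> ACC=1
Event 2 (INT 0): INT 0 arrives: push (MAIN, PC=1), enter IRQ0 at PC=0 (depth now 1)
Event 3 (EXEC): [IRQ0] PC=0: INC 2 -> ACC=3
Event 4 (INT 0): INT 0 arrives: push (IRQ0, PC=1), enter IRQ0 at PC=0 (depth now 2)
Event 5 (EXEC): [IRQ0] PC=0: INC 2 -> ACC=5
Event 6 (EXEC): [IRQ0] PC=1: INC 1 -> ACC=6
Event 7 (EXEC): [IRQ0] PC=2: DEC 3 -> ACC=3
Event 8 (EXEC): [IRQ0] PC=3: IRET -> resume IRQ0 at PC=1 (depth now 1)
Event 9 (EXEC): [IRQ0] PC=1: INC 1 -> ACC=4
Event 10 (EXEC): [IRQ0] PC=2: DEC 3 -> ACC=1
Event 11 (EXEC): [IRQ0] PC=3: IRET -> resume MAIN at PC=1 (depth now 0)
Event 12 (EXEC): [MAIN] PC=1: INC 5 -> ACC=6
Event 13 (EXEC): [MAIN] PC=2: INC 3 -> ACC=9
Event 14 (EXEC): [MAIN] PC=3: INC 1 -> ACC=10
Event 15 (INT 0): INT 0 arrives: push (MAIN, PC=4), enter IRQ0 at PC=0 (depth now 1)
Event 16 (EXEC): [IRQ0] PC=0: INC 2 -> ACC=12
Event 17 (EXEC): [IRQ0] PC=1: INC 1 -> ACC=13
Event 18 (EXEC): [IRQ0] PC=2: DEC 3 -> ACC=10
Event 19 (EXEC): [IRQ0] PC=3: IRET -> resume MAIN at PC=4 (depth now 0)
Event 20 (EXEC): [MAIN] PC=4: INC 4 -> ACC=14
Event 21 (EXEC): [MAIN] PC=5: INC 4 -> ACC=18
Event 22 (EXEC): [MAIN] PC=6: HALT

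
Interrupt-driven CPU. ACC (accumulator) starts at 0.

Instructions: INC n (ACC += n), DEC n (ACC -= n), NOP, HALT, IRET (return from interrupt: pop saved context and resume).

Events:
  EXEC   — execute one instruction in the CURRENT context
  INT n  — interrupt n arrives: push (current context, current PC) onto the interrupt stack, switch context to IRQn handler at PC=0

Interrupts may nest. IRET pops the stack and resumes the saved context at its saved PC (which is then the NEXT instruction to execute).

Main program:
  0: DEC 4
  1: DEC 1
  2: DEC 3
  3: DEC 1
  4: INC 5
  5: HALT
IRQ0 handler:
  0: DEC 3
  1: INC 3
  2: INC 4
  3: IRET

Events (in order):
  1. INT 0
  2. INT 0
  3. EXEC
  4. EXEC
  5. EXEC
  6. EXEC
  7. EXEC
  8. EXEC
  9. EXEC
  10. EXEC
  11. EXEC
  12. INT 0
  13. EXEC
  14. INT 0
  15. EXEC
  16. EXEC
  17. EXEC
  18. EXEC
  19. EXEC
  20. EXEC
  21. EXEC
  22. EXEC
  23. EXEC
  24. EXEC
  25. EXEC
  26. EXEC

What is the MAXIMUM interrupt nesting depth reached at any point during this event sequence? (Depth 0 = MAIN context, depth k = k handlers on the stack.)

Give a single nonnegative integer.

Event 1 (INT 0): INT 0 arrives: push (MAIN, PC=0), enter IRQ0 at PC=0 (depth now 1) [depth=1]
Event 2 (INT 0): INT 0 arrives: push (IRQ0, PC=0), enter IRQ0 at PC=0 (depth now 2) [depth=2]
Event 3 (EXEC): [IRQ0] PC=0: DEC 3 -> ACC=-3 [depth=2]
Event 4 (EXEC): [IRQ0] PC=1: INC 3 -> ACC=0 [depth=2]
Event 5 (EXEC): [IRQ0] PC=2: INC 4 -> ACC=4 [depth=2]
Event 6 (EXEC): [IRQ0] PC=3: IRET -> resume IRQ0 at PC=0 (depth now 1) [depth=1]
Event 7 (EXEC): [IRQ0] PC=0: DEC 3 -> ACC=1 [depth=1]
Event 8 (EXEC): [IRQ0] PC=1: INC 3 -> ACC=4 [depth=1]
Event 9 (EXEC): [IRQ0] PC=2: INC 4 -> ACC=8 [depth=1]
Event 10 (EXEC): [IRQ0] PC=3: IRET -> resume MAIN at PC=0 (depth now 0) [depth=0]
Event 11 (EXEC): [MAIN] PC=0: DEC 4 -> ACC=4 [depth=0]
Event 12 (INT 0): INT 0 arrives: push (MAIN, PC=1), enter IRQ0 at PC=0 (depth now 1) [depth=1]
Event 13 (EXEC): [IRQ0] PC=0: DEC 3 -> ACC=1 [depth=1]
Event 14 (INT 0): INT 0 arrives: push (IRQ0, PC=1), enter IRQ0 at PC=0 (depth now 2) [depth=2]
Event 15 (EXEC): [IRQ0] PC=0: DEC 3 -> ACC=-2 [depth=2]
Event 16 (EXEC): [IRQ0] PC=1: INC 3 -> ACC=1 [depth=2]
Event 17 (EXEC): [IRQ0] PC=2: INC 4 -> ACC=5 [depth=2]
Event 18 (EXEC): [IRQ0] PC=3: IRET -> resume IRQ0 at PC=1 (depth now 1) [depth=1]
Event 19 (EXEC): [IRQ0] PC=1: INC 3 -> ACC=8 [depth=1]
Event 20 (EXEC): [IRQ0] PC=2: INC 4 -> ACC=12 [depth=1]
Event 21 (EXEC): [IRQ0] PC=3: IRET -> resume MAIN at PC=1 (depth now 0) [depth=0]
Event 22 (EXEC): [MAIN] PC=1: DEC 1 -> ACC=11 [depth=0]
Event 23 (EXEC): [MAIN] PC=2: DEC 3 -> ACC=8 [depth=0]
Event 24 (EXEC): [MAIN] PC=3: DEC 1 -> ACC=7 [depth=0]
Event 25 (EXEC): [MAIN] PC=4: INC 5 -> ACC=12 [depth=0]
Event 26 (EXEC): [MAIN] PC=5: HALT [depth=0]
Max depth observed: 2

Answer: 2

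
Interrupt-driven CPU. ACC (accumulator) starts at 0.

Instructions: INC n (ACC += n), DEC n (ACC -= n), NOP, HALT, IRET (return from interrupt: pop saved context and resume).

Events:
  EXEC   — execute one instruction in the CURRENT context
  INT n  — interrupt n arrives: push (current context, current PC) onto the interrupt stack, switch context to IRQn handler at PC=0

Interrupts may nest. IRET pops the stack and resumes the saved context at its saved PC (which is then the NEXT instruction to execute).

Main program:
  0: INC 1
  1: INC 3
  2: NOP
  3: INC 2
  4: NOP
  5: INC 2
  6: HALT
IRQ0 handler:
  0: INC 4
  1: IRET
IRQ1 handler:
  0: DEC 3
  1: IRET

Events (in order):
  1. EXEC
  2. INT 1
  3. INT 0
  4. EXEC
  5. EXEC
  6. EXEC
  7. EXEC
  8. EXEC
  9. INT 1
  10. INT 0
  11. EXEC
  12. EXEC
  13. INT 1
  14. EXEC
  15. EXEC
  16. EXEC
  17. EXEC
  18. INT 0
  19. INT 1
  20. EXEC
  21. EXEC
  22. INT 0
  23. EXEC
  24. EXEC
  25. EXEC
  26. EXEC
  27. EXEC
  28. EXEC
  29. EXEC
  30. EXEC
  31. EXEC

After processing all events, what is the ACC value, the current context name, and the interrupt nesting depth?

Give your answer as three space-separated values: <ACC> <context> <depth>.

Answer: 12 MAIN 0

Derivation:
Event 1 (EXEC): [MAIN] PC=0: INC 1 -> ACC=1
Event 2 (INT 1): INT 1 arrives: push (MAIN, PC=1), enter IRQ1 at PC=0 (depth now 1)
Event 3 (INT 0): INT 0 arrives: push (IRQ1, PC=0), enter IRQ0 at PC=0 (depth now 2)
Event 4 (EXEC): [IRQ0] PC=0: INC 4 -> ACC=5
Event 5 (EXEC): [IRQ0] PC=1: IRET -> resume IRQ1 at PC=0 (depth now 1)
Event 6 (EXEC): [IRQ1] PC=0: DEC 3 -> ACC=2
Event 7 (EXEC): [IRQ1] PC=1: IRET -> resume MAIN at PC=1 (depth now 0)
Event 8 (EXEC): [MAIN] PC=1: INC 3 -> ACC=5
Event 9 (INT 1): INT 1 arrives: push (MAIN, PC=2), enter IRQ1 at PC=0 (depth now 1)
Event 10 (INT 0): INT 0 arrives: push (IRQ1, PC=0), enter IRQ0 at PC=0 (depth now 2)
Event 11 (EXEC): [IRQ0] PC=0: INC 4 -> ACC=9
Event 12 (EXEC): [IRQ0] PC=1: IRET -> resume IRQ1 at PC=0 (depth now 1)
Event 13 (INT 1): INT 1 arrives: push (IRQ1, PC=0), enter IRQ1 at PC=0 (depth now 2)
Event 14 (EXEC): [IRQ1] PC=0: DEC 3 -> ACC=6
Event 15 (EXEC): [IRQ1] PC=1: IRET -> resume IRQ1 at PC=0 (depth now 1)
Event 16 (EXEC): [IRQ1] PC=0: DEC 3 -> ACC=3
Event 17 (EXEC): [IRQ1] PC=1: IRET -> resume MAIN at PC=2 (depth now 0)
Event 18 (INT 0): INT 0 arrives: push (MAIN, PC=2), enter IRQ0 at PC=0 (depth now 1)
Event 19 (INT 1): INT 1 arrives: push (IRQ0, PC=0), enter IRQ1 at PC=0 (depth now 2)
Event 20 (EXEC): [IRQ1] PC=0: DEC 3 -> ACC=0
Event 21 (EXEC): [IRQ1] PC=1: IRET -> resume IRQ0 at PC=0 (depth now 1)
Event 22 (INT 0): INT 0 arrives: push (IRQ0, PC=0), enter IRQ0 at PC=0 (depth now 2)
Event 23 (EXEC): [IRQ0] PC=0: INC 4 -> ACC=4
Event 24 (EXEC): [IRQ0] PC=1: IRET -> resume IRQ0 at PC=0 (depth now 1)
Event 25 (EXEC): [IRQ0] PC=0: INC 4 -> ACC=8
Event 26 (EXEC): [IRQ0] PC=1: IRET -> resume MAIN at PC=2 (depth now 0)
Event 27 (EXEC): [MAIN] PC=2: NOP
Event 28 (EXEC): [MAIN] PC=3: INC 2 -> ACC=10
Event 29 (EXEC): [MAIN] PC=4: NOP
Event 30 (EXEC): [MAIN] PC=5: INC 2 -> ACC=12
Event 31 (EXEC): [MAIN] PC=6: HALT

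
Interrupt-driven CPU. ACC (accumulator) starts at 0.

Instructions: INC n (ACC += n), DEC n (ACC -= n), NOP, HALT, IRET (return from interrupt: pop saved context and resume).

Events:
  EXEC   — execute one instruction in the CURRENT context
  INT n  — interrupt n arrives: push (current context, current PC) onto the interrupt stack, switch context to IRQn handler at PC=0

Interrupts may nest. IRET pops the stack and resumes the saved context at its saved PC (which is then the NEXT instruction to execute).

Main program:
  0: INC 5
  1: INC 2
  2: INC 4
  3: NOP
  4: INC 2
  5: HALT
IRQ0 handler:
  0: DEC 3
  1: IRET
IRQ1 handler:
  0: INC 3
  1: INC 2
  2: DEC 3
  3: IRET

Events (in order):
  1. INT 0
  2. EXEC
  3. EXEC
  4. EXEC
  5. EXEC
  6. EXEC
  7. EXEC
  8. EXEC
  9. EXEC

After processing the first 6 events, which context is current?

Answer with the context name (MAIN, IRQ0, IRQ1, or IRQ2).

Event 1 (INT 0): INT 0 arrives: push (MAIN, PC=0), enter IRQ0 at PC=0 (depth now 1)
Event 2 (EXEC): [IRQ0] PC=0: DEC 3 -> ACC=-3
Event 3 (EXEC): [IRQ0] PC=1: IRET -> resume MAIN at PC=0 (depth now 0)
Event 4 (EXEC): [MAIN] PC=0: INC 5 -> ACC=2
Event 5 (EXEC): [MAIN] PC=1: INC 2 -> ACC=4
Event 6 (EXEC): [MAIN] PC=2: INC 4 -> ACC=8

Answer: MAIN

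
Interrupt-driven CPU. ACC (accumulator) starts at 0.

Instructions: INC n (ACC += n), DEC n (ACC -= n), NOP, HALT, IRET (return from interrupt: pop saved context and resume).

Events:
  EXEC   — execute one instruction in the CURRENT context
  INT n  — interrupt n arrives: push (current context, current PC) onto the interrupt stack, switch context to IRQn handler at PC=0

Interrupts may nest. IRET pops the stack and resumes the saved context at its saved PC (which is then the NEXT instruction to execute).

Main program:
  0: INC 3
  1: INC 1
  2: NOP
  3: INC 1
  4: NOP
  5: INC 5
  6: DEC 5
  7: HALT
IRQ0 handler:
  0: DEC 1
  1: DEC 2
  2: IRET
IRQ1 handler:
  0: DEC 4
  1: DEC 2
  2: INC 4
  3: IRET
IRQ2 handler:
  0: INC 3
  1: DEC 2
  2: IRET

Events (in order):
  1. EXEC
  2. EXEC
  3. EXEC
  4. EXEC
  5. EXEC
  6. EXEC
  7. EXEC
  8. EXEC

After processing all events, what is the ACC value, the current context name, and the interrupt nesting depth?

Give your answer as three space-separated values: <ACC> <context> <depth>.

Event 1 (EXEC): [MAIN] PC=0: INC 3 -> ACC=3
Event 2 (EXEC): [MAIN] PC=1: INC 1 -> ACC=4
Event 3 (EXEC): [MAIN] PC=2: NOP
Event 4 (EXEC): [MAIN] PC=3: INC 1 -> ACC=5
Event 5 (EXEC): [MAIN] PC=4: NOP
Event 6 (EXEC): [MAIN] PC=5: INC 5 -> ACC=10
Event 7 (EXEC): [MAIN] PC=6: DEC 5 -> ACC=5
Event 8 (EXEC): [MAIN] PC=7: HALT

Answer: 5 MAIN 0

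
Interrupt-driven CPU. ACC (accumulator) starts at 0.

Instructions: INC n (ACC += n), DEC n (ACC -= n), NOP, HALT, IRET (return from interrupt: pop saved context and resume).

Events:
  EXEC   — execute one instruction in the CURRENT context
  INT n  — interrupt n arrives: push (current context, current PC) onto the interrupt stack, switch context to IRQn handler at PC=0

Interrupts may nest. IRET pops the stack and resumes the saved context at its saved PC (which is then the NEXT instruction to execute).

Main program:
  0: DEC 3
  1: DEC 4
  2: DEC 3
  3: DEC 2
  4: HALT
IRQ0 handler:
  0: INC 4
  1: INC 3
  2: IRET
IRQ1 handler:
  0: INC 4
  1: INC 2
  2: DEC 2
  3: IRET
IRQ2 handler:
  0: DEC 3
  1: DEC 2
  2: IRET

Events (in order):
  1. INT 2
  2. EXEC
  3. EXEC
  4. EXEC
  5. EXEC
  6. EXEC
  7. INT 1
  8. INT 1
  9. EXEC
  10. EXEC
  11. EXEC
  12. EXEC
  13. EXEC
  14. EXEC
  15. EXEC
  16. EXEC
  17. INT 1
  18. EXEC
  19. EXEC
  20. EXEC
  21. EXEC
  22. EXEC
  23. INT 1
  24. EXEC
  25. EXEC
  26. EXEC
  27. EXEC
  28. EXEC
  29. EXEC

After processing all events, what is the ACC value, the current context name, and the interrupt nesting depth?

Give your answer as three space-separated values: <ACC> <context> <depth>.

Event 1 (INT 2): INT 2 arrives: push (MAIN, PC=0), enter IRQ2 at PC=0 (depth now 1)
Event 2 (EXEC): [IRQ2] PC=0: DEC 3 -> ACC=-3
Event 3 (EXEC): [IRQ2] PC=1: DEC 2 -> ACC=-5
Event 4 (EXEC): [IRQ2] PC=2: IRET -> resume MAIN at PC=0 (depth now 0)
Event 5 (EXEC): [MAIN] PC=0: DEC 3 -> ACC=-8
Event 6 (EXEC): [MAIN] PC=1: DEC 4 -> ACC=-12
Event 7 (INT 1): INT 1 arrives: push (MAIN, PC=2), enter IRQ1 at PC=0 (depth now 1)
Event 8 (INT 1): INT 1 arrives: push (IRQ1, PC=0), enter IRQ1 at PC=0 (depth now 2)
Event 9 (EXEC): [IRQ1] PC=0: INC 4 -> ACC=-8
Event 10 (EXEC): [IRQ1] PC=1: INC 2 -> ACC=-6
Event 11 (EXEC): [IRQ1] PC=2: DEC 2 -> ACC=-8
Event 12 (EXEC): [IRQ1] PC=3: IRET -> resume IRQ1 at PC=0 (depth now 1)
Event 13 (EXEC): [IRQ1] PC=0: INC 4 -> ACC=-4
Event 14 (EXEC): [IRQ1] PC=1: INC 2 -> ACC=-2
Event 15 (EXEC): [IRQ1] PC=2: DEC 2 -> ACC=-4
Event 16 (EXEC): [IRQ1] PC=3: IRET -> resume MAIN at PC=2 (depth now 0)
Event 17 (INT 1): INT 1 arrives: push (MAIN, PC=2), enter IRQ1 at PC=0 (depth now 1)
Event 18 (EXEC): [IRQ1] PC=0: INC 4 -> ACC=0
Event 19 (EXEC): [IRQ1] PC=1: INC 2 -> ACC=2
Event 20 (EXEC): [IRQ1] PC=2: DEC 2 -> ACC=0
Event 21 (EXEC): [IRQ1] PC=3: IRET -> resume MAIN at PC=2 (depth now 0)
Event 22 (EXEC): [MAIN] PC=2: DEC 3 -> ACC=-3
Event 23 (INT 1): INT 1 arrives: push (MAIN, PC=3), enter IRQ1 at PC=0 (depth now 1)
Event 24 (EXEC): [IRQ1] PC=0: INC 4 -> ACC=1
Event 25 (EXEC): [IRQ1] PC=1: INC 2 -> ACC=3
Event 26 (EXEC): [IRQ1] PC=2: DEC 2 -> ACC=1
Event 27 (EXEC): [IRQ1] PC=3: IRET -> resume MAIN at PC=3 (depth now 0)
Event 28 (EXEC): [MAIN] PC=3: DEC 2 -> ACC=-1
Event 29 (EXEC): [MAIN] PC=4: HALT

Answer: -1 MAIN 0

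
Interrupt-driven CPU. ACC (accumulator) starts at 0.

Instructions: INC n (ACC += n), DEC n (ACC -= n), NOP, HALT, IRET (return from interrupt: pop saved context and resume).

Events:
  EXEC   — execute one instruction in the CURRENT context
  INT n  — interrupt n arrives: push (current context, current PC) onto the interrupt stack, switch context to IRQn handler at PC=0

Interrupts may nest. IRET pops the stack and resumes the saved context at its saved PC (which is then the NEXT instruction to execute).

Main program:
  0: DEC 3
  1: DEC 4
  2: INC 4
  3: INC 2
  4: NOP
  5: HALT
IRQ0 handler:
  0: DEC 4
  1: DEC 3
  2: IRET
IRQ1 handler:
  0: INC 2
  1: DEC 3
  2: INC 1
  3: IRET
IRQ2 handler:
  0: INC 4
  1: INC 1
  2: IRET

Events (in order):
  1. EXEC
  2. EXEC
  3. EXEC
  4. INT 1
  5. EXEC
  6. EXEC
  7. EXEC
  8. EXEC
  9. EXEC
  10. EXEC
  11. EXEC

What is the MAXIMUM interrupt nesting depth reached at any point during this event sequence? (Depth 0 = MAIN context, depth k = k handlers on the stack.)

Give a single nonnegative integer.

Answer: 1

Derivation:
Event 1 (EXEC): [MAIN] PC=0: DEC 3 -> ACC=-3 [depth=0]
Event 2 (EXEC): [MAIN] PC=1: DEC 4 -> ACC=-7 [depth=0]
Event 3 (EXEC): [MAIN] PC=2: INC 4 -> ACC=-3 [depth=0]
Event 4 (INT 1): INT 1 arrives: push (MAIN, PC=3), enter IRQ1 at PC=0 (depth now 1) [depth=1]
Event 5 (EXEC): [IRQ1] PC=0: INC 2 -> ACC=-1 [depth=1]
Event 6 (EXEC): [IRQ1] PC=1: DEC 3 -> ACC=-4 [depth=1]
Event 7 (EXEC): [IRQ1] PC=2: INC 1 -> ACC=-3 [depth=1]
Event 8 (EXEC): [IRQ1] PC=3: IRET -> resume MAIN at PC=3 (depth now 0) [depth=0]
Event 9 (EXEC): [MAIN] PC=3: INC 2 -> ACC=-1 [depth=0]
Event 10 (EXEC): [MAIN] PC=4: NOP [depth=0]
Event 11 (EXEC): [MAIN] PC=5: HALT [depth=0]
Max depth observed: 1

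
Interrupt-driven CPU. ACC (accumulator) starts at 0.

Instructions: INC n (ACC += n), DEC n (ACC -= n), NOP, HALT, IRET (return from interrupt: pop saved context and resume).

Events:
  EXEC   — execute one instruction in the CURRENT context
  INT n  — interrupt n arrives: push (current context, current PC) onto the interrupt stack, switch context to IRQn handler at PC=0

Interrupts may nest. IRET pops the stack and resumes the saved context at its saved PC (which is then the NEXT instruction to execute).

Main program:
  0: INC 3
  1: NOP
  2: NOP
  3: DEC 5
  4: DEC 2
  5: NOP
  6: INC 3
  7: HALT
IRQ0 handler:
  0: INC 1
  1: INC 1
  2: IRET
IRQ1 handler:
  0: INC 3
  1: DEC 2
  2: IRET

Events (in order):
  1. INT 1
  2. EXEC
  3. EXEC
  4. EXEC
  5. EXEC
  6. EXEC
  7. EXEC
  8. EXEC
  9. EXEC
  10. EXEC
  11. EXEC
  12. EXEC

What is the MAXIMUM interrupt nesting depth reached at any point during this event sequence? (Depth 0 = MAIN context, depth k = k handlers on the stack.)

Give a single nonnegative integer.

Answer: 1

Derivation:
Event 1 (INT 1): INT 1 arrives: push (MAIN, PC=0), enter IRQ1 at PC=0 (depth now 1) [depth=1]
Event 2 (EXEC): [IRQ1] PC=0: INC 3 -> ACC=3 [depth=1]
Event 3 (EXEC): [IRQ1] PC=1: DEC 2 -> ACC=1 [depth=1]
Event 4 (EXEC): [IRQ1] PC=2: IRET -> resume MAIN at PC=0 (depth now 0) [depth=0]
Event 5 (EXEC): [MAIN] PC=0: INC 3 -> ACC=4 [depth=0]
Event 6 (EXEC): [MAIN] PC=1: NOP [depth=0]
Event 7 (EXEC): [MAIN] PC=2: NOP [depth=0]
Event 8 (EXEC): [MAIN] PC=3: DEC 5 -> ACC=-1 [depth=0]
Event 9 (EXEC): [MAIN] PC=4: DEC 2 -> ACC=-3 [depth=0]
Event 10 (EXEC): [MAIN] PC=5: NOP [depth=0]
Event 11 (EXEC): [MAIN] PC=6: INC 3 -> ACC=0 [depth=0]
Event 12 (EXEC): [MAIN] PC=7: HALT [depth=0]
Max depth observed: 1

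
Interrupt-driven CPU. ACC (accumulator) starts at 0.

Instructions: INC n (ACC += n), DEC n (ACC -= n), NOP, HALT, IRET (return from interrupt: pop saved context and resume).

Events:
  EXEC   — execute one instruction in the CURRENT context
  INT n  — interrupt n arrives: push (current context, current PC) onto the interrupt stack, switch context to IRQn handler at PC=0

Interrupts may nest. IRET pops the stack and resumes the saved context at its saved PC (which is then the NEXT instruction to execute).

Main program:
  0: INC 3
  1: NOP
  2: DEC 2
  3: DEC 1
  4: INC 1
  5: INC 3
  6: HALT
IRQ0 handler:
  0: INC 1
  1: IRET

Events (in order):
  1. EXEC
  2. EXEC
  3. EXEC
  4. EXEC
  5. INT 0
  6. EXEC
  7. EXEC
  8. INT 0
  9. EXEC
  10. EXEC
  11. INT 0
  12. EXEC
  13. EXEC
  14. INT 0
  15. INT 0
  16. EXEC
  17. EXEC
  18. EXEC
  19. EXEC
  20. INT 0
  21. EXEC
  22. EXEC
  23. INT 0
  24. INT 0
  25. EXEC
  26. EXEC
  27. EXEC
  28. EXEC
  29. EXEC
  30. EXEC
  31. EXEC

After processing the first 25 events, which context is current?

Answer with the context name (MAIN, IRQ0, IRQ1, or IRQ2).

Answer: IRQ0

Derivation:
Event 1 (EXEC): [MAIN] PC=0: INC 3 -> ACC=3
Event 2 (EXEC): [MAIN] PC=1: NOP
Event 3 (EXEC): [MAIN] PC=2: DEC 2 -> ACC=1
Event 4 (EXEC): [MAIN] PC=3: DEC 1 -> ACC=0
Event 5 (INT 0): INT 0 arrives: push (MAIN, PC=4), enter IRQ0 at PC=0 (depth now 1)
Event 6 (EXEC): [IRQ0] PC=0: INC 1 -> ACC=1
Event 7 (EXEC): [IRQ0] PC=1: IRET -> resume MAIN at PC=4 (depth now 0)
Event 8 (INT 0): INT 0 arrives: push (MAIN, PC=4), enter IRQ0 at PC=0 (depth now 1)
Event 9 (EXEC): [IRQ0] PC=0: INC 1 -> ACC=2
Event 10 (EXEC): [IRQ0] PC=1: IRET -> resume MAIN at PC=4 (depth now 0)
Event 11 (INT 0): INT 0 arrives: push (MAIN, PC=4), enter IRQ0 at PC=0 (depth now 1)
Event 12 (EXEC): [IRQ0] PC=0: INC 1 -> ACC=3
Event 13 (EXEC): [IRQ0] PC=1: IRET -> resume MAIN at PC=4 (depth now 0)
Event 14 (INT 0): INT 0 arrives: push (MAIN, PC=4), enter IRQ0 at PC=0 (depth now 1)
Event 15 (INT 0): INT 0 arrives: push (IRQ0, PC=0), enter IRQ0 at PC=0 (depth now 2)
Event 16 (EXEC): [IRQ0] PC=0: INC 1 -> ACC=4
Event 17 (EXEC): [IRQ0] PC=1: IRET -> resume IRQ0 at PC=0 (depth now 1)
Event 18 (EXEC): [IRQ0] PC=0: INC 1 -> ACC=5
Event 19 (EXEC): [IRQ0] PC=1: IRET -> resume MAIN at PC=4 (depth now 0)
Event 20 (INT 0): INT 0 arrives: push (MAIN, PC=4), enter IRQ0 at PC=0 (depth now 1)
Event 21 (EXEC): [IRQ0] PC=0: INC 1 -> ACC=6
Event 22 (EXEC): [IRQ0] PC=1: IRET -> resume MAIN at PC=4 (depth now 0)
Event 23 (INT 0): INT 0 arrives: push (MAIN, PC=4), enter IRQ0 at PC=0 (depth now 1)
Event 24 (INT 0): INT 0 arrives: push (IRQ0, PC=0), enter IRQ0 at PC=0 (depth now 2)
Event 25 (EXEC): [IRQ0] PC=0: INC 1 -> ACC=7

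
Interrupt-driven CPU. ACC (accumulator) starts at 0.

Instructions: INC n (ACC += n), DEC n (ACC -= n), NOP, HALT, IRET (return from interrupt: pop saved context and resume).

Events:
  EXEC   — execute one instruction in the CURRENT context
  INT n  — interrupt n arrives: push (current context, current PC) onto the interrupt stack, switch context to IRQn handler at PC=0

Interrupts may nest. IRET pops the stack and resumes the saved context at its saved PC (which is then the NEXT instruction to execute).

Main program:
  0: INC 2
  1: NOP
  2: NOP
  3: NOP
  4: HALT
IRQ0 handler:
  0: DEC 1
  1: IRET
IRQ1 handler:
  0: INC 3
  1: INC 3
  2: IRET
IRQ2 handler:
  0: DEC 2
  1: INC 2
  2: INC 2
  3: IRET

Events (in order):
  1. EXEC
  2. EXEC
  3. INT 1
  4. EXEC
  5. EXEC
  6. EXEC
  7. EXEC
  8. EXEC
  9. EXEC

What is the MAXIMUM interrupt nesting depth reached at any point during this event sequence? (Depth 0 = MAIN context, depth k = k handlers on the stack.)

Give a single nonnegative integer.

Answer: 1

Derivation:
Event 1 (EXEC): [MAIN] PC=0: INC 2 -> ACC=2 [depth=0]
Event 2 (EXEC): [MAIN] PC=1: NOP [depth=0]
Event 3 (INT 1): INT 1 arrives: push (MAIN, PC=2), enter IRQ1 at PC=0 (depth now 1) [depth=1]
Event 4 (EXEC): [IRQ1] PC=0: INC 3 -> ACC=5 [depth=1]
Event 5 (EXEC): [IRQ1] PC=1: INC 3 -> ACC=8 [depth=1]
Event 6 (EXEC): [IRQ1] PC=2: IRET -> resume MAIN at PC=2 (depth now 0) [depth=0]
Event 7 (EXEC): [MAIN] PC=2: NOP [depth=0]
Event 8 (EXEC): [MAIN] PC=3: NOP [depth=0]
Event 9 (EXEC): [MAIN] PC=4: HALT [depth=0]
Max depth observed: 1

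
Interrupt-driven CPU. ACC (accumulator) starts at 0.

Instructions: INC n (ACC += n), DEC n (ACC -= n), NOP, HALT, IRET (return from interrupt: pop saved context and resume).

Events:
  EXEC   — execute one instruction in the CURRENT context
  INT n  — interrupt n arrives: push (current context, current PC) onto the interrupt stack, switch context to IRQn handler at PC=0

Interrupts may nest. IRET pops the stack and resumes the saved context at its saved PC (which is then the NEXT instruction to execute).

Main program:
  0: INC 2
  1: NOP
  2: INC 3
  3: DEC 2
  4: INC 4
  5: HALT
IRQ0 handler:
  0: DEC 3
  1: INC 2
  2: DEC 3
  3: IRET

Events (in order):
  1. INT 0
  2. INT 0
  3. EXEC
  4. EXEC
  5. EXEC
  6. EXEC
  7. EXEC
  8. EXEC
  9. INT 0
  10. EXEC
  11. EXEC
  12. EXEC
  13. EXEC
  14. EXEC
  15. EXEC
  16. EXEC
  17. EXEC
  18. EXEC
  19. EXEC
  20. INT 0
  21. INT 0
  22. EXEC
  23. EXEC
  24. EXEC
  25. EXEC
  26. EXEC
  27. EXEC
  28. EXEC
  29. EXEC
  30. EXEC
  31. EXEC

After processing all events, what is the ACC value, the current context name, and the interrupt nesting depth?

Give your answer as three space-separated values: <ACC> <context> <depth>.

Answer: -13 MAIN 0

Derivation:
Event 1 (INT 0): INT 0 arrives: push (MAIN, PC=0), enter IRQ0 at PC=0 (depth now 1)
Event 2 (INT 0): INT 0 arrives: push (IRQ0, PC=0), enter IRQ0 at PC=0 (depth now 2)
Event 3 (EXEC): [IRQ0] PC=0: DEC 3 -> ACC=-3
Event 4 (EXEC): [IRQ0] PC=1: INC 2 -> ACC=-1
Event 5 (EXEC): [IRQ0] PC=2: DEC 3 -> ACC=-4
Event 6 (EXEC): [IRQ0] PC=3: IRET -> resume IRQ0 at PC=0 (depth now 1)
Event 7 (EXEC): [IRQ0] PC=0: DEC 3 -> ACC=-7
Event 8 (EXEC): [IRQ0] PC=1: INC 2 -> ACC=-5
Event 9 (INT 0): INT 0 arrives: push (IRQ0, PC=2), enter IRQ0 at PC=0 (depth now 2)
Event 10 (EXEC): [IRQ0] PC=0: DEC 3 -> ACC=-8
Event 11 (EXEC): [IRQ0] PC=1: INC 2 -> ACC=-6
Event 12 (EXEC): [IRQ0] PC=2: DEC 3 -> ACC=-9
Event 13 (EXEC): [IRQ0] PC=3: IRET -> resume IRQ0 at PC=2 (depth now 1)
Event 14 (EXEC): [IRQ0] PC=2: DEC 3 -> ACC=-12
Event 15 (EXEC): [IRQ0] PC=3: IRET -> resume MAIN at PC=0 (depth now 0)
Event 16 (EXEC): [MAIN] PC=0: INC 2 -> ACC=-10
Event 17 (EXEC): [MAIN] PC=1: NOP
Event 18 (EXEC): [MAIN] PC=2: INC 3 -> ACC=-7
Event 19 (EXEC): [MAIN] PC=3: DEC 2 -> ACC=-9
Event 20 (INT 0): INT 0 arrives: push (MAIN, PC=4), enter IRQ0 at PC=0 (depth now 1)
Event 21 (INT 0): INT 0 arrives: push (IRQ0, PC=0), enter IRQ0 at PC=0 (depth now 2)
Event 22 (EXEC): [IRQ0] PC=0: DEC 3 -> ACC=-12
Event 23 (EXEC): [IRQ0] PC=1: INC 2 -> ACC=-10
Event 24 (EXEC): [IRQ0] PC=2: DEC 3 -> ACC=-13
Event 25 (EXEC): [IRQ0] PC=3: IRET -> resume IRQ0 at PC=0 (depth now 1)
Event 26 (EXEC): [IRQ0] PC=0: DEC 3 -> ACC=-16
Event 27 (EXEC): [IRQ0] PC=1: INC 2 -> ACC=-14
Event 28 (EXEC): [IRQ0] PC=2: DEC 3 -> ACC=-17
Event 29 (EXEC): [IRQ0] PC=3: IRET -> resume MAIN at PC=4 (depth now 0)
Event 30 (EXEC): [MAIN] PC=4: INC 4 -> ACC=-13
Event 31 (EXEC): [MAIN] PC=5: HALT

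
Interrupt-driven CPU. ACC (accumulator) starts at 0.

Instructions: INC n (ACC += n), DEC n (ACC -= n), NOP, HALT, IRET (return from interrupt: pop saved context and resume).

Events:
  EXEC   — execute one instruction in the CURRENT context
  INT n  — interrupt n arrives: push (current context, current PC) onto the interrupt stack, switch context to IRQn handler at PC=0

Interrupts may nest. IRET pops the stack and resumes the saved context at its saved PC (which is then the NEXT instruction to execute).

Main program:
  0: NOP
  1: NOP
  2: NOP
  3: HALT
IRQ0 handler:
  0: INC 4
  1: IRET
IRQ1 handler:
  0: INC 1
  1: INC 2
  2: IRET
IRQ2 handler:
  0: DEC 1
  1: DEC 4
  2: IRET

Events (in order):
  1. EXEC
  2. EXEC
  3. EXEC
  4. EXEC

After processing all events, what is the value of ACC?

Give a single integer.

Event 1 (EXEC): [MAIN] PC=0: NOP
Event 2 (EXEC): [MAIN] PC=1: NOP
Event 3 (EXEC): [MAIN] PC=2: NOP
Event 4 (EXEC): [MAIN] PC=3: HALT

Answer: 0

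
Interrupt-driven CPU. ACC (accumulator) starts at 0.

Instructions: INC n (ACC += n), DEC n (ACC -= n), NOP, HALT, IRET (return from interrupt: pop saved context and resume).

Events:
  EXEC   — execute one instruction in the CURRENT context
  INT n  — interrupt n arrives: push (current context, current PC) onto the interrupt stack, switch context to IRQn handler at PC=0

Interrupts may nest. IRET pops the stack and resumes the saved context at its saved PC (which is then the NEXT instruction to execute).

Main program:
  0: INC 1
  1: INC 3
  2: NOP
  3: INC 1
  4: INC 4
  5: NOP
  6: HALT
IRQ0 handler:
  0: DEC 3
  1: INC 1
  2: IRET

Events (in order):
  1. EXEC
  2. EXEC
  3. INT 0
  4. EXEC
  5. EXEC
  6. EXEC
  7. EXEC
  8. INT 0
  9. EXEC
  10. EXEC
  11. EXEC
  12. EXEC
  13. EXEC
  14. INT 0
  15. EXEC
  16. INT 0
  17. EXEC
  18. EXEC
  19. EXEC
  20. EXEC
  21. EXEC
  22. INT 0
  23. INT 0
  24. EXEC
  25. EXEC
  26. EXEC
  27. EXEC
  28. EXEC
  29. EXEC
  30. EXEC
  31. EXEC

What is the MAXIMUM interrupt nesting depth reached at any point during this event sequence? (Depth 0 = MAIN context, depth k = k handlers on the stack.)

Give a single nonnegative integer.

Answer: 2

Derivation:
Event 1 (EXEC): [MAIN] PC=0: INC 1 -> ACC=1 [depth=0]
Event 2 (EXEC): [MAIN] PC=1: INC 3 -> ACC=4 [depth=0]
Event 3 (INT 0): INT 0 arrives: push (MAIN, PC=2), enter IRQ0 at PC=0 (depth now 1) [depth=1]
Event 4 (EXEC): [IRQ0] PC=0: DEC 3 -> ACC=1 [depth=1]
Event 5 (EXEC): [IRQ0] PC=1: INC 1 -> ACC=2 [depth=1]
Event 6 (EXEC): [IRQ0] PC=2: IRET -> resume MAIN at PC=2 (depth now 0) [depth=0]
Event 7 (EXEC): [MAIN] PC=2: NOP [depth=0]
Event 8 (INT 0): INT 0 arrives: push (MAIN, PC=3), enter IRQ0 at PC=0 (depth now 1) [depth=1]
Event 9 (EXEC): [IRQ0] PC=0: DEC 3 -> ACC=-1 [depth=1]
Event 10 (EXEC): [IRQ0] PC=1: INC 1 -> ACC=0 [depth=1]
Event 11 (EXEC): [IRQ0] PC=2: IRET -> resume MAIN at PC=3 (depth now 0) [depth=0]
Event 12 (EXEC): [MAIN] PC=3: INC 1 -> ACC=1 [depth=0]
Event 13 (EXEC): [MAIN] PC=4: INC 4 -> ACC=5 [depth=0]
Event 14 (INT 0): INT 0 arrives: push (MAIN, PC=5), enter IRQ0 at PC=0 (depth now 1) [depth=1]
Event 15 (EXEC): [IRQ0] PC=0: DEC 3 -> ACC=2 [depth=1]
Event 16 (INT 0): INT 0 arrives: push (IRQ0, PC=1), enter IRQ0 at PC=0 (depth now 2) [depth=2]
Event 17 (EXEC): [IRQ0] PC=0: DEC 3 -> ACC=-1 [depth=2]
Event 18 (EXEC): [IRQ0] PC=1: INC 1 -> ACC=0 [depth=2]
Event 19 (EXEC): [IRQ0] PC=2: IRET -> resume IRQ0 at PC=1 (depth now 1) [depth=1]
Event 20 (EXEC): [IRQ0] PC=1: INC 1 -> ACC=1 [depth=1]
Event 21 (EXEC): [IRQ0] PC=2: IRET -> resume MAIN at PC=5 (depth now 0) [depth=0]
Event 22 (INT 0): INT 0 arrives: push (MAIN, PC=5), enter IRQ0 at PC=0 (depth now 1) [depth=1]
Event 23 (INT 0): INT 0 arrives: push (IRQ0, PC=0), enter IRQ0 at PC=0 (depth now 2) [depth=2]
Event 24 (EXEC): [IRQ0] PC=0: DEC 3 -> ACC=-2 [depth=2]
Event 25 (EXEC): [IRQ0] PC=1: INC 1 -> ACC=-1 [depth=2]
Event 26 (EXEC): [IRQ0] PC=2: IRET -> resume IRQ0 at PC=0 (depth now 1) [depth=1]
Event 27 (EXEC): [IRQ0] PC=0: DEC 3 -> ACC=-4 [depth=1]
Event 28 (EXEC): [IRQ0] PC=1: INC 1 -> ACC=-3 [depth=1]
Event 29 (EXEC): [IRQ0] PC=2: IRET -> resume MAIN at PC=5 (depth now 0) [depth=0]
Event 30 (EXEC): [MAIN] PC=5: NOP [depth=0]
Event 31 (EXEC): [MAIN] PC=6: HALT [depth=0]
Max depth observed: 2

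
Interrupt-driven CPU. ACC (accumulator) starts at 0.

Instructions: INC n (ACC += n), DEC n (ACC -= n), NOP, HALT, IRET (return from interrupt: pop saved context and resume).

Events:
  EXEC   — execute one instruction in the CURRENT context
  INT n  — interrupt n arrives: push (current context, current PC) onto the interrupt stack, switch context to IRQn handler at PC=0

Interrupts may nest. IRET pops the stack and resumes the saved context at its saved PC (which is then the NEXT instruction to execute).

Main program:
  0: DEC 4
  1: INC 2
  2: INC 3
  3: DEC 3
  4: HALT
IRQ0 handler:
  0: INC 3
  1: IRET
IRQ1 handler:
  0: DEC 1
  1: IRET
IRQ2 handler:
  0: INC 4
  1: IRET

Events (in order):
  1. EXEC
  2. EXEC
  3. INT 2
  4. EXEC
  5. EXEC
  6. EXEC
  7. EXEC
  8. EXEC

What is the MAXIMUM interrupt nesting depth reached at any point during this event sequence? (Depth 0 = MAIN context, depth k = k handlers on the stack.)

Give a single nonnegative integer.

Answer: 1

Derivation:
Event 1 (EXEC): [MAIN] PC=0: DEC 4 -> ACC=-4 [depth=0]
Event 2 (EXEC): [MAIN] PC=1: INC 2 -> ACC=-2 [depth=0]
Event 3 (INT 2): INT 2 arrives: push (MAIN, PC=2), enter IRQ2 at PC=0 (depth now 1) [depth=1]
Event 4 (EXEC): [IRQ2] PC=0: INC 4 -> ACC=2 [depth=1]
Event 5 (EXEC): [IRQ2] PC=1: IRET -> resume MAIN at PC=2 (depth now 0) [depth=0]
Event 6 (EXEC): [MAIN] PC=2: INC 3 -> ACC=5 [depth=0]
Event 7 (EXEC): [MAIN] PC=3: DEC 3 -> ACC=2 [depth=0]
Event 8 (EXEC): [MAIN] PC=4: HALT [depth=0]
Max depth observed: 1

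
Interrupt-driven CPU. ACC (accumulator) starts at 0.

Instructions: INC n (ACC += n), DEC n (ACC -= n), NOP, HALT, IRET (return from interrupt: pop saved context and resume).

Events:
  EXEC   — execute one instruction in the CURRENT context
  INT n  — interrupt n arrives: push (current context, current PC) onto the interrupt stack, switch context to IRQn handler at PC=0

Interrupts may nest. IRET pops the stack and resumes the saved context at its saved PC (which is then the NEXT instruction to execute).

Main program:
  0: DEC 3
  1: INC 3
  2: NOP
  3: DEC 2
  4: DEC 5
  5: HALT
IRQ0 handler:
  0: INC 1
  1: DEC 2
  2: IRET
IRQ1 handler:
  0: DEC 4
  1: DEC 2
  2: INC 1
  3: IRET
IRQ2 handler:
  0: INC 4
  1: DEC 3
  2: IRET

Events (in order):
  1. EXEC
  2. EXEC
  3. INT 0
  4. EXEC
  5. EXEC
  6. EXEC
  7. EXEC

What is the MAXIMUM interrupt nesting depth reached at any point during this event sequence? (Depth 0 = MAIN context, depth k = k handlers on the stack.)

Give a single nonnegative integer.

Event 1 (EXEC): [MAIN] PC=0: DEC 3 -> ACC=-3 [depth=0]
Event 2 (EXEC): [MAIN] PC=1: INC 3 -> ACC=0 [depth=0]
Event 3 (INT 0): INT 0 arrives: push (MAIN, PC=2), enter IRQ0 at PC=0 (depth now 1) [depth=1]
Event 4 (EXEC): [IRQ0] PC=0: INC 1 -> ACC=1 [depth=1]
Event 5 (EXEC): [IRQ0] PC=1: DEC 2 -> ACC=-1 [depth=1]
Event 6 (EXEC): [IRQ0] PC=2: IRET -> resume MAIN at PC=2 (depth now 0) [depth=0]
Event 7 (EXEC): [MAIN] PC=2: NOP [depth=0]
Max depth observed: 1

Answer: 1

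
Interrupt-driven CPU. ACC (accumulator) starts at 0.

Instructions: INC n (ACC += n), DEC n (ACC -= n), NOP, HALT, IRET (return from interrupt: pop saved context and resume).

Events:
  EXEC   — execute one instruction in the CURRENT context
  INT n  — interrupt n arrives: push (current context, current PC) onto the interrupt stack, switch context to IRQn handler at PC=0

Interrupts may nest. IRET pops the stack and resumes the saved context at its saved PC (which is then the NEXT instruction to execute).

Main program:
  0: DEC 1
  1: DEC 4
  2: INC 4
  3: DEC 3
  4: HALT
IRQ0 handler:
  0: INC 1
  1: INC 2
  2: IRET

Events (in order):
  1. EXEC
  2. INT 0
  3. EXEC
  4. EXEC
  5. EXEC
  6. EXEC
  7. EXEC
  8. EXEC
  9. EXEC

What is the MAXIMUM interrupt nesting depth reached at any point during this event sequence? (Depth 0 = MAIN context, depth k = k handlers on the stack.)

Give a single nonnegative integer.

Event 1 (EXEC): [MAIN] PC=0: DEC 1 -> ACC=-1 [depth=0]
Event 2 (INT 0): INT 0 arrives: push (MAIN, PC=1), enter IRQ0 at PC=0 (depth now 1) [depth=1]
Event 3 (EXEC): [IRQ0] PC=0: INC 1 -> ACC=0 [depth=1]
Event 4 (EXEC): [IRQ0] PC=1: INC 2 -> ACC=2 [depth=1]
Event 5 (EXEC): [IRQ0] PC=2: IRET -> resume MAIN at PC=1 (depth now 0) [depth=0]
Event 6 (EXEC): [MAIN] PC=1: DEC 4 -> ACC=-2 [depth=0]
Event 7 (EXEC): [MAIN] PC=2: INC 4 -> ACC=2 [depth=0]
Event 8 (EXEC): [MAIN] PC=3: DEC 3 -> ACC=-1 [depth=0]
Event 9 (EXEC): [MAIN] PC=4: HALT [depth=0]
Max depth observed: 1

Answer: 1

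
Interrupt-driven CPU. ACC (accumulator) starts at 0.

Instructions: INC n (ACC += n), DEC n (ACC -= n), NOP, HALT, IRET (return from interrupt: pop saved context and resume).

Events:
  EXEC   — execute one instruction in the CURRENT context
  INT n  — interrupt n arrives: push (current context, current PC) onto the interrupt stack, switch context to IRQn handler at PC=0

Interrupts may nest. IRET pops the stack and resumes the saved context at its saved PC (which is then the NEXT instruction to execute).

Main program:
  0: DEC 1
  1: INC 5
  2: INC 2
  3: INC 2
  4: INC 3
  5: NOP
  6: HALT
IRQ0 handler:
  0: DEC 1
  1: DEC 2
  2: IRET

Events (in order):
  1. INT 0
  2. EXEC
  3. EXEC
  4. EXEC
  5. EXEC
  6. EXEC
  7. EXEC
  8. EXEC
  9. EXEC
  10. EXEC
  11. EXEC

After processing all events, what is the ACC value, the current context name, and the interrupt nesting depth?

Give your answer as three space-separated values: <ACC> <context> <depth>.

Answer: 8 MAIN 0

Derivation:
Event 1 (INT 0): INT 0 arrives: push (MAIN, PC=0), enter IRQ0 at PC=0 (depth now 1)
Event 2 (EXEC): [IRQ0] PC=0: DEC 1 -> ACC=-1
Event 3 (EXEC): [IRQ0] PC=1: DEC 2 -> ACC=-3
Event 4 (EXEC): [IRQ0] PC=2: IRET -> resume MAIN at PC=0 (depth now 0)
Event 5 (EXEC): [MAIN] PC=0: DEC 1 -> ACC=-4
Event 6 (EXEC): [MAIN] PC=1: INC 5 -> ACC=1
Event 7 (EXEC): [MAIN] PC=2: INC 2 -> ACC=3
Event 8 (EXEC): [MAIN] PC=3: INC 2 -> ACC=5
Event 9 (EXEC): [MAIN] PC=4: INC 3 -> ACC=8
Event 10 (EXEC): [MAIN] PC=5: NOP
Event 11 (EXEC): [MAIN] PC=6: HALT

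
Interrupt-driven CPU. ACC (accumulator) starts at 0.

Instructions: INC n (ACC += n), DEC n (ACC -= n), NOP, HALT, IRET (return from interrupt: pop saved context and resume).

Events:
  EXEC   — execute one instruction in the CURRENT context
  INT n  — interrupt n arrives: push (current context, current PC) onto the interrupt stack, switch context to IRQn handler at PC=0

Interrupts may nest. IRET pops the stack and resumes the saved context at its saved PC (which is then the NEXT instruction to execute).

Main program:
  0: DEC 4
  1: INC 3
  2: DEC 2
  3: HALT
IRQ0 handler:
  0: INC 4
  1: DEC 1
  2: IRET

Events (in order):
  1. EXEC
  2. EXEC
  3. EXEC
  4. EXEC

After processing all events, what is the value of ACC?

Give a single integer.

Event 1 (EXEC): [MAIN] PC=0: DEC 4 -> ACC=-4
Event 2 (EXEC): [MAIN] PC=1: INC 3 -> ACC=-1
Event 3 (EXEC): [MAIN] PC=2: DEC 2 -> ACC=-3
Event 4 (EXEC): [MAIN] PC=3: HALT

Answer: -3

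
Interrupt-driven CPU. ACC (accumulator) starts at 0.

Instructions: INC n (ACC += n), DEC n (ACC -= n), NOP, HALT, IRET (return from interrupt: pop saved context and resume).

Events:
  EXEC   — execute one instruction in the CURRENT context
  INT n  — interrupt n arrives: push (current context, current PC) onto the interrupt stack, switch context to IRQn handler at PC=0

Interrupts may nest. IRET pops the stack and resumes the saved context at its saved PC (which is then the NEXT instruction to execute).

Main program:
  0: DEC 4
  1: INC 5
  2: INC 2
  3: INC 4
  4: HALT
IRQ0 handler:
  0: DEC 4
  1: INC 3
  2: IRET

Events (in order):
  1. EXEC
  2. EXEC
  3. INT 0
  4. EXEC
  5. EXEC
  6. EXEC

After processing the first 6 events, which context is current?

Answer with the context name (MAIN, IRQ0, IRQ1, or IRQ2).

Event 1 (EXEC): [MAIN] PC=0: DEC 4 -> ACC=-4
Event 2 (EXEC): [MAIN] PC=1: INC 5 -> ACC=1
Event 3 (INT 0): INT 0 arrives: push (MAIN, PC=2), enter IRQ0 at PC=0 (depth now 1)
Event 4 (EXEC): [IRQ0] PC=0: DEC 4 -> ACC=-3
Event 5 (EXEC): [IRQ0] PC=1: INC 3 -> ACC=0
Event 6 (EXEC): [IRQ0] PC=2: IRET -> resume MAIN at PC=2 (depth now 0)

Answer: MAIN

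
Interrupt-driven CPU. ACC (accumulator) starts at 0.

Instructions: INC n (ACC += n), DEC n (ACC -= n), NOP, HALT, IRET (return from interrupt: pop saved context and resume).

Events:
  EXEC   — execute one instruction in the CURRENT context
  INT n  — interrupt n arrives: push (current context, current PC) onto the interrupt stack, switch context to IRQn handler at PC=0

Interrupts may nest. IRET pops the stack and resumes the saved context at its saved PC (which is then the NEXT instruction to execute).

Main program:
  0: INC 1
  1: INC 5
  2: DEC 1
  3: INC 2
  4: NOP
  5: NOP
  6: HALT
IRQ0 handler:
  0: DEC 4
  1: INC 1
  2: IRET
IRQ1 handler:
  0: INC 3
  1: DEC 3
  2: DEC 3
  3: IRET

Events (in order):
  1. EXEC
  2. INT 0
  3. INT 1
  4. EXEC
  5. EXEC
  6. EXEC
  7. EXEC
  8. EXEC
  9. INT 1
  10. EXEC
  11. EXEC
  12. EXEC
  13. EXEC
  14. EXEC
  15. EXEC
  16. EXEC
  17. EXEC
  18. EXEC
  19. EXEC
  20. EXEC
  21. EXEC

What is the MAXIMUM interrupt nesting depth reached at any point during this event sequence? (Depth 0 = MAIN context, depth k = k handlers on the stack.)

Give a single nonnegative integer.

Answer: 2

Derivation:
Event 1 (EXEC): [MAIN] PC=0: INC 1 -> ACC=1 [depth=0]
Event 2 (INT 0): INT 0 arrives: push (MAIN, PC=1), enter IRQ0 at PC=0 (depth now 1) [depth=1]
Event 3 (INT 1): INT 1 arrives: push (IRQ0, PC=0), enter IRQ1 at PC=0 (depth now 2) [depth=2]
Event 4 (EXEC): [IRQ1] PC=0: INC 3 -> ACC=4 [depth=2]
Event 5 (EXEC): [IRQ1] PC=1: DEC 3 -> ACC=1 [depth=2]
Event 6 (EXEC): [IRQ1] PC=2: DEC 3 -> ACC=-2 [depth=2]
Event 7 (EXEC): [IRQ1] PC=3: IRET -> resume IRQ0 at PC=0 (depth now 1) [depth=1]
Event 8 (EXEC): [IRQ0] PC=0: DEC 4 -> ACC=-6 [depth=1]
Event 9 (INT 1): INT 1 arrives: push (IRQ0, PC=1), enter IRQ1 at PC=0 (depth now 2) [depth=2]
Event 10 (EXEC): [IRQ1] PC=0: INC 3 -> ACC=-3 [depth=2]
Event 11 (EXEC): [IRQ1] PC=1: DEC 3 -> ACC=-6 [depth=2]
Event 12 (EXEC): [IRQ1] PC=2: DEC 3 -> ACC=-9 [depth=2]
Event 13 (EXEC): [IRQ1] PC=3: IRET -> resume IRQ0 at PC=1 (depth now 1) [depth=1]
Event 14 (EXEC): [IRQ0] PC=1: INC 1 -> ACC=-8 [depth=1]
Event 15 (EXEC): [IRQ0] PC=2: IRET -> resume MAIN at PC=1 (depth now 0) [depth=0]
Event 16 (EXEC): [MAIN] PC=1: INC 5 -> ACC=-3 [depth=0]
Event 17 (EXEC): [MAIN] PC=2: DEC 1 -> ACC=-4 [depth=0]
Event 18 (EXEC): [MAIN] PC=3: INC 2 -> ACC=-2 [depth=0]
Event 19 (EXEC): [MAIN] PC=4: NOP [depth=0]
Event 20 (EXEC): [MAIN] PC=5: NOP [depth=0]
Event 21 (EXEC): [MAIN] PC=6: HALT [depth=0]
Max depth observed: 2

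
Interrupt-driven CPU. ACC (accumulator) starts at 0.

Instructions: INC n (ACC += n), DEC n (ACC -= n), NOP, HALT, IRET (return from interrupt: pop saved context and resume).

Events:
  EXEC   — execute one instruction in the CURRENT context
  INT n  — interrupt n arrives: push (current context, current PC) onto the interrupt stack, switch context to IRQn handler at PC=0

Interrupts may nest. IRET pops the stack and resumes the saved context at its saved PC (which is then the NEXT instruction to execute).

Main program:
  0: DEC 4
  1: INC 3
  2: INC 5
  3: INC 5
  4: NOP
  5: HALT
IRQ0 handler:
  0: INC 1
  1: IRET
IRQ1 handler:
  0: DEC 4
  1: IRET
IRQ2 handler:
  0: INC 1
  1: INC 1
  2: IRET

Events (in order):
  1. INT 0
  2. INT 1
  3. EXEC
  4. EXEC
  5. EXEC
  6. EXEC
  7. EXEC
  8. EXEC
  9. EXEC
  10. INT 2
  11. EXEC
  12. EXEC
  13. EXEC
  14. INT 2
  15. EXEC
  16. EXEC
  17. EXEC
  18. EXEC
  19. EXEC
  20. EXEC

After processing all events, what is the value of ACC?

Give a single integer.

Answer: 10

Derivation:
Event 1 (INT 0): INT 0 arrives: push (MAIN, PC=0), enter IRQ0 at PC=0 (depth now 1)
Event 2 (INT 1): INT 1 arrives: push (IRQ0, PC=0), enter IRQ1 at PC=0 (depth now 2)
Event 3 (EXEC): [IRQ1] PC=0: DEC 4 -> ACC=-4
Event 4 (EXEC): [IRQ1] PC=1: IRET -> resume IRQ0 at PC=0 (depth now 1)
Event 5 (EXEC): [IRQ0] PC=0: INC 1 -> ACC=-3
Event 6 (EXEC): [IRQ0] PC=1: IRET -> resume MAIN at PC=0 (depth now 0)
Event 7 (EXEC): [MAIN] PC=0: DEC 4 -> ACC=-7
Event 8 (EXEC): [MAIN] PC=1: INC 3 -> ACC=-4
Event 9 (EXEC): [MAIN] PC=2: INC 5 -> ACC=1
Event 10 (INT 2): INT 2 arrives: push (MAIN, PC=3), enter IRQ2 at PC=0 (depth now 1)
Event 11 (EXEC): [IRQ2] PC=0: INC 1 -> ACC=2
Event 12 (EXEC): [IRQ2] PC=1: INC 1 -> ACC=3
Event 13 (EXEC): [IRQ2] PC=2: IRET -> resume MAIN at PC=3 (depth now 0)
Event 14 (INT 2): INT 2 arrives: push (MAIN, PC=3), enter IRQ2 at PC=0 (depth now 1)
Event 15 (EXEC): [IRQ2] PC=0: INC 1 -> ACC=4
Event 16 (EXEC): [IRQ2] PC=1: INC 1 -> ACC=5
Event 17 (EXEC): [IRQ2] PC=2: IRET -> resume MAIN at PC=3 (depth now 0)
Event 18 (EXEC): [MAIN] PC=3: INC 5 -> ACC=10
Event 19 (EXEC): [MAIN] PC=4: NOP
Event 20 (EXEC): [MAIN] PC=5: HALT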